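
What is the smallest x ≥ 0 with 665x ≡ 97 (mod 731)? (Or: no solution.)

652

gcd(731, 665) = 1  (731 = 1×665 + 66, 665 = 10×66 + 5, 66 = 13×5 + 1, 5 = 5×1).
1 divides 97, so solutions exist.
Back-substituting, 665×(-144) + 731×(131) = 1.
So 665×(-144) ≡ 1 (mod 731); multiply by 97: x ≡ -13968 (mod 731).
Smallest nonnegative: x = -13968 mod 731 = 652.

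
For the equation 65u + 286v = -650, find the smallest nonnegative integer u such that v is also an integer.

gcd(286, 65) = 13.
13 divides -650, so solutions exist.
By Bézout, 65*(9) + 286*(-2) = 13.
Scale by -650/13 = -50: (u₀, v₀) = (-450, 100).
General solution: u = -450 + 22t, v = 100 - 5t for integer t.
u ≥ 0: smallest is -450 mod 22 = 12 (at t = 21), with v = -5.

12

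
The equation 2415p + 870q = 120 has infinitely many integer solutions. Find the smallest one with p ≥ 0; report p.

44

gcd(2415, 870):
  2415 = 2×870 + 675
  870 = 1×675 + 195
  675 = 3×195 + 90
  195 = 2×90 + 15
  90 = 6×15
so gcd(2415, 870) = 15.
15 divides 120, so solutions exist.
Back-substitute for Bézout coefficients:
  15 = 195 - 2×90
  ... = 2415×(-9) + 870×(25)
Scale by 120/15 = 8: (p₀, q₀) = (-72, 200).
General solution: p = -72 + 58t, q = 200 - 161t for integer t.
p ≥ 0: smallest is -72 mod 58 = 44 (at t = 2), with q = -122.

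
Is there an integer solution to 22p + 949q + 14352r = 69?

yes

gcd(949, 22):
  949 = 43*22 + 3
  22 = 7*3 + 1
  3 = 3*1
so gcd(949, 22) = 1.
gcd(1, 14352) = 1.
1 divides 69, so integer solutions exist.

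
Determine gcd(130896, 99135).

9

gcd(130896, 99135):
  130896 = 1·99135 + 31761
  99135 = 3·31761 + 3852
  31761 = 8·3852 + 945
  3852 = 4·945 + 72
  945 = 13·72 + 9
  72 = 8·9
so gcd(130896, 99135) = 9.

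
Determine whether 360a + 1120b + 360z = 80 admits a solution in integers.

yes

gcd(1120, 360) = 40  (1120 = 3·360 + 40, 360 = 9·40).
gcd(40, 360) = 40.
40 divides 80, so integer solutions exist.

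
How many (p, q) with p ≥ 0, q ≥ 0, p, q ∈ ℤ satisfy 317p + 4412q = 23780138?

17

gcd(4412, 317) = 1  (4412 = 13×317 + 291, 317 = 1×291 + 26, 291 = 11×26 + 5, 26 = 5×5 + 1, 5 = 5×1).
Back-substituting, 317×(849) + 4412×(-61) = 1.
Scale by 23780138: one solution is (20189337162, -1450588418). Reduce p mod 4412: (3102, 5167).
General: p = 3102 + 4412t, q = 5167 - 317t.
p ≥ 0 ⇒ t ≥ 0; q ≥ 0 ⇒ t ≤ 16. So t ∈ [0, 16]: 17 solutions.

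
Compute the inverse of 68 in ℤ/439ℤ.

368

gcd(439, 68) = 1.
By Bézout, 68·(-71) + 439·(11) = 1.
So 68·-71 ≡ 1 (mod 439), and -71 mod 439 = 368.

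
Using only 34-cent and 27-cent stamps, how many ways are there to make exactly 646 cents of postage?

1

Need nonnegative integers with 34j + 27k = 646.
gcd(34, 27) = 1, and 34·(4) + 27·(-5) = 1.
So (j₀, k₀) = (2584, -3230); general j = 2584 + 27t, k = -3230 - 34t.
j ≥ 0 ⇒ t ≥ -95; k ≥ 0 ⇒ t ≤ -95. That's 1 value of t.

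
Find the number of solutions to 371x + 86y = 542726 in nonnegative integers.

gcd(371, 86) = 1.
By Bézout, 371*(-35) + 86*(151) = 1.
One solution: (12, 6259).
General: x = 12 + 86t, y = 6259 - 371t.
x ≥ 0 ⇒ t ≥ 0; y ≥ 0 ⇒ t ≤ 16. So t ∈ [0, 16]: 17 solutions.

17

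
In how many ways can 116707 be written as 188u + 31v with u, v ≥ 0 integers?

20

gcd(188, 31) = 1.
By Bézout, 188*(-15) + 31*(91) = 1.
One solution: (27, 3601).
General: u = 27 + 31t, v = 3601 - 188t.
u ≥ 0 ⇒ t ≥ 0; v ≥ 0 ⇒ t ≤ 19. So t ∈ [0, 19]: 20 solutions.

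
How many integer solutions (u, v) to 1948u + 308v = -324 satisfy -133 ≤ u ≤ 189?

gcd(1948, 308) = 4.
By Bézout, 1948·(37) + 308·(-234) = 4.
Particular solution: (6, -39).
General solution: u = 6 + 77t, v = -39 - 487t for integer t.
-133 ≤ 6 + 77t ≤ 189 gives t ∈ [-1, 2], which is 4 values.

4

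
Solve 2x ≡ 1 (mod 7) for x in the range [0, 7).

4

gcd(7, 2) = 1  (7 = 3·2 + 1, 2 = 2·1).
Back-substituting, 2·(-3) + 7·(1) = 1.
So 2·-3 ≡ 1 (mod 7), and -3 mod 7 = 4.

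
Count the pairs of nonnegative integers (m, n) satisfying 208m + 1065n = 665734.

3

gcd(1065, 208):
  1065 = 5·208 + 25
  208 = 8·25 + 8
  25 = 3·8 + 1
  8 = 8·1
so gcd(1065, 208) = 1.
Back-substitute for Bézout coefficients:
  1 = 25 - 3·8
  ... = 208·(-128) + 1065·(25)
Scale by 665734: one solution is (-85213952, 16643350). Reduce m mod 1065: (958, 438).
General: m = 958 + 1065t, n = 438 - 208t.
m ≥ 0 ⇒ t ≥ 0; n ≥ 0 ⇒ t ≤ 2. So t ∈ [0, 2]: 3 solutions.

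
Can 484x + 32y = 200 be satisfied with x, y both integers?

gcd(484, 32) = 4  (484 = 15·32 + 4, 32 = 8·4).
4 divides 200, so integer solutions exist.

yes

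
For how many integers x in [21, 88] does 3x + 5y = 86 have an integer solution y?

gcd(5, 3) = 1  (5 = 1*3 + 2, 3 = 1*2 + 1, 2 = 2*1).
Back-substituting, 3*(2) + 5*(-1) = 1.
Scale by 86: particular solution (172, -86); reduce x mod 5: (2, 16).
General solution: x = 2 + 5t, y = 16 - 3t for integer t.
21 ≤ 2 + 5t ≤ 88 gives t ∈ [4, 17], which is 14 values.

14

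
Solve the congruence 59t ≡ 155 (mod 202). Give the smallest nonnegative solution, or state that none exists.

143

gcd(202, 59) = 1.
1 divides 155, so solutions exist.
By Bézout, 59·(-89) + 202·(26) = 1.
So 59·(-89) ≡ 1 (mod 202); multiply by 155: t ≡ -13795 (mod 202).
Smallest nonnegative: t = -13795 mod 202 = 143.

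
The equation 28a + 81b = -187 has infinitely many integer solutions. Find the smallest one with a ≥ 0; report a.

gcd(81, 28) = 1.
1 divides -187, so solutions exist.
By Bézout, 28*(-26) + 81*(9) = 1.
Scale by -187/1 = -187: (a₀, b₀) = (4862, -1683).
General solution: a = 4862 + 81t, b = -1683 - 28t for integer t.
a ≥ 0: smallest is 4862 mod 81 = 2 (at t = -60), with b = -3.

2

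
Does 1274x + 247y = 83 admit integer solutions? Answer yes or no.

no

gcd(1274, 247) = 13.
13 does not divide 83 (remainder 5), so no integer solutions.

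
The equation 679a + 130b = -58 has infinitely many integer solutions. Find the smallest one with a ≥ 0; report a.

gcd(679, 130):
  679 = 5×130 + 29
  130 = 4×29 + 14
  29 = 2×14 + 1
  14 = 14×1
so gcd(679, 130) = 1.
1 divides -58, so solutions exist.
Back-substitute for Bézout coefficients:
  1 = 29 - 2×14
  ... = 679×(9) + 130×(-47)
Scale by -58/1 = -58: (a₀, b₀) = (-522, 2726).
General solution: a = -522 + 130t, b = 2726 - 679t for integer t.
a ≥ 0: smallest is -522 mod 130 = 128 (at t = 5), with b = -669.

128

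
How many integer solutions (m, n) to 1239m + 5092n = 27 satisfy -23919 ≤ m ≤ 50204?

gcd(5092, 1239) = 1  (5092 = 4×1239 + 136, 1239 = 9×136 + 15, 136 = 9×15 + 1, 15 = 15×1).
Back-substituting, 1239×(-337) + 5092×(82) = 1.
Scale by 27: particular solution (-9099, 2214); reduce m mod 5092: (1085, -264).
General solution: m = 1085 + 5092t, n = -264 - 1239t for integer t.
-23919 ≤ 1085 + 5092t ≤ 50204 gives t ∈ [-4, 9], which is 14 values.

14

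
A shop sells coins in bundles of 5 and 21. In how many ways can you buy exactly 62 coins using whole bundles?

1

Need nonnegative integers with 5j + 21k = 62.
gcd(5, 21) = 1, and 5·(-4) + 21·(1) = 1.
So (j₀, k₀) = (-248, 62); general j = -248 + 21t, k = 62 - 5t.
j ≥ 0 ⇒ t ≥ 12; k ≥ 0 ⇒ t ≤ 12. That's 1 value of t.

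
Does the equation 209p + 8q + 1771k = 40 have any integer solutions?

gcd(209, 8) = 1  (209 = 26×8 + 1, 8 = 8×1).
gcd(1, 1771) = 1.
1 divides 40, so integer solutions exist.

yes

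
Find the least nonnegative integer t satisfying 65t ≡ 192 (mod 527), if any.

157

gcd(527, 65) = 1  (527 = 8×65 + 7, 65 = 9×7 + 2, 7 = 3×2 + 1, 2 = 2×1).
1 divides 192, so solutions exist.
Back-substituting, 65×(-227) + 527×(28) = 1.
So 65×(-227) ≡ 1 (mod 527); multiply by 192: t ≡ -43584 (mod 527).
Smallest nonnegative: t = -43584 mod 527 = 157.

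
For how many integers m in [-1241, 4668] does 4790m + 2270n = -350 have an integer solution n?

gcd(4790, 2270) = 10  (4790 = 2*2270 + 250, 2270 = 9*250 + 20, 250 = 12*20 + 10, 20 = 2*10).
Back-substituting, 4790*(109) + 2270*(-230) = 10.
Scale by -35: particular solution (-3815, 8050); reduce m mod 227: (44, -93).
General solution: m = 44 + 227t, n = -93 - 479t for integer t.
-1241 ≤ 44 + 227t ≤ 4668 gives t ∈ [-5, 20], which is 26 values.

26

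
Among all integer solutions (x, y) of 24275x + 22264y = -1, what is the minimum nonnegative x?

gcd(24275, 22264):
  24275 = 1*22264 + 2011
  22264 = 11*2011 + 143
  2011 = 14*143 + 9
  143 = 15*9 + 8
  9 = 1*8 + 1
  8 = 8*1
so gcd(24275, 22264) = 1.
1 divides -1, so solutions exist.
Back-substitute for Bézout coefficients:
  1 = 9 - 1*8
  ... = 24275*(2491) + 22264*(-2716)
Scale by -1/1 = -1: (x₀, y₀) = (-2491, 2716).
General solution: x = -2491 + 22264t, y = 2716 - 24275t for integer t.
x ≥ 0: smallest is -2491 mod 22264 = 19773 (at t = 1), with y = -21559.

19773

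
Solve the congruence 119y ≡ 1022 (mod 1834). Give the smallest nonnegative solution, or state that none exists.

24

gcd(1834, 119):
  1834 = 15·119 + 49
  119 = 2·49 + 21
  49 = 2·21 + 7
  21 = 3·7
so gcd(1834, 119) = 7.
7 divides 1022, so solutions exist.
Back-substitute for Bézout coefficients:
  7 = 49 - 2·21
  ... = 119·(-77) + 1834·(5)
So 119·(-77) ≡ 7 (mod 1834); multiply by 146: y ≡ -11242 (mod 262).
Smallest nonnegative: y = -11242 mod 262 = 24.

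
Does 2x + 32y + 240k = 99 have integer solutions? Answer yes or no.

no

gcd(32, 2) = 2  (32 = 16×2).
gcd(2, 240) = 2.
2 does not divide 99 (remainder 1), so no integer solutions.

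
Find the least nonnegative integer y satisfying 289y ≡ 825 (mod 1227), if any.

gcd(1227, 289) = 1  (1227 = 4*289 + 71, 289 = 4*71 + 5, 71 = 14*5 + 1, 5 = 5*1).
1 divides 825, so solutions exist.
Back-substituting, 289*(-242) + 1227*(57) = 1.
So 289*(-242) ≡ 1 (mod 1227); multiply by 825: y ≡ -199650 (mod 1227).
Smallest nonnegative: y = -199650 mod 1227 = 351.

351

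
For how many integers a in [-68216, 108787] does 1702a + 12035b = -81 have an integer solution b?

14

gcd(12035, 1702) = 1  (12035 = 7·1702 + 121, 1702 = 14·121 + 8, 121 = 15·8 + 1, 8 = 8·1).
Back-substituting, 1702·(-1492) + 12035·(211) = 1.
Scale by -81: particular solution (120852, -17091); reduce a mod 12035: (502, -71).
General solution: a = 502 + 12035t, b = -71 - 1702t for integer t.
-68216 ≤ 502 + 12035t ≤ 108787 gives t ∈ [-5, 8], which is 14 values.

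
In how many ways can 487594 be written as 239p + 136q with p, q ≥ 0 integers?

gcd(239, 136):
  239 = 1×136 + 103
  136 = 1×103 + 33
  103 = 3×33 + 4
  33 = 8×4 + 1
  4 = 4×1
so gcd(239, 136) = 1.
Back-substitute for Bézout coefficients:
  1 = 33 - 8×4
  ... = 239×(-33) + 136×(58)
Scale by 487594: one solution is (-16090602, 28280452). Reduce p mod 136: (102, 3406).
General: p = 102 + 136t, q = 3406 - 239t.
p ≥ 0 ⇒ t ≥ 0; q ≥ 0 ⇒ t ≤ 14. So t ∈ [0, 14]: 15 solutions.

15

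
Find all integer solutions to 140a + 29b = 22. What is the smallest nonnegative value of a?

gcd(140, 29):
  140 = 4·29 + 24
  29 = 1·24 + 5
  24 = 4·5 + 4
  5 = 1·4 + 1
  4 = 4·1
so gcd(140, 29) = 1.
1 divides 22, so solutions exist.
Back-substitute for Bézout coefficients:
  1 = 5 - 1·4
  ... = 140·(-6) + 29·(29)
Scale by 22/1 = 22: (a₀, b₀) = (-132, 638).
General solution: a = -132 + 29t, b = 638 - 140t for integer t.
a ≥ 0: smallest is -132 mod 29 = 13 (at t = 5), with b = -62.

13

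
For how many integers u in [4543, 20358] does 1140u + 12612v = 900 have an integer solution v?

16

gcd(12612, 1140):
  12612 = 11·1140 + 72
  1140 = 15·72 + 60
  72 = 1·60 + 12
  60 = 5·12
so gcd(12612, 1140) = 12.
Back-substitute for Bézout coefficients:
  12 = 72 - 1·60
  ... = 1140·(-177) + 12612·(16)
Scale by 75: particular solution (-13275, 1200); reduce u mod 1051: (388, -35).
General solution: u = 388 + 1051t, v = -35 - 95t for integer t.
4543 ≤ 388 + 1051t ≤ 20358 gives t ∈ [4, 19], which is 16 values.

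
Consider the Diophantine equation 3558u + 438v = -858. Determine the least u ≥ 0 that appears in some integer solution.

gcd(3558, 438) = 6  (3558 = 8·438 + 54, 438 = 8·54 + 6, 54 = 9·6).
6 divides -858, so solutions exist.
Back-substituting, 3558·(-8) + 438·(65) = 6.
Scale by -858/6 = -143: (u₀, v₀) = (1144, -9295).
General solution: u = 1144 + 73t, v = -9295 - 593t for integer t.
u ≥ 0: smallest is 1144 mod 73 = 49 (at t = -15), with v = -400.

49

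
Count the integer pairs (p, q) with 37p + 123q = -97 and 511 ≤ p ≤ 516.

gcd(123, 37) = 1  (123 = 3·37 + 12, 37 = 3·12 + 1, 12 = 12·1).
Back-substituting, 37·(10) + 123·(-3) = 1.
Scale by -97: particular solution (-970, 291); reduce p mod 123: (14, -5).
General solution: p = 14 + 123t, q = -5 - 37t for integer t.
511 ≤ 14 + 123t ≤ 516 gives t ∈ [5, 4], which is 0 values.

0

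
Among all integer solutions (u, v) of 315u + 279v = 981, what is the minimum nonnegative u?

4

gcd(315, 279) = 9  (315 = 1·279 + 36, 279 = 7·36 + 27, 36 = 1·27 + 9, 27 = 3·9).
9 divides 981, so solutions exist.
Back-substituting, 315·(8) + 279·(-9) = 9.
Scale by 981/9 = 109: (u₀, v₀) = (872, -981).
General solution: u = 872 + 31t, v = -981 - 35t for integer t.
u ≥ 0: smallest is 872 mod 31 = 4 (at t = -28), with v = -1.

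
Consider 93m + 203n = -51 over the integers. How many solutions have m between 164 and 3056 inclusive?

15

gcd(203, 93) = 1  (203 = 2×93 + 17, 93 = 5×17 + 8, 17 = 2×8 + 1, 8 = 8×1).
Back-substituting, 93×(-24) + 203×(11) = 1.
Scale by -51: particular solution (1224, -561); reduce m mod 203: (6, -3).
General solution: m = 6 + 203t, n = -3 - 93t for integer t.
164 ≤ 6 + 203t ≤ 3056 gives t ∈ [1, 15], which is 15 values.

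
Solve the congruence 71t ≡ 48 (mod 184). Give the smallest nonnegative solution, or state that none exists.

24

gcd(184, 71) = 1.
1 divides 48, so solutions exist.
By Bézout, 71*(-57) + 184*(22) = 1.
So 71*(-57) ≡ 1 (mod 184); multiply by 48: t ≡ -2736 (mod 184).
Smallest nonnegative: t = -2736 mod 184 = 24.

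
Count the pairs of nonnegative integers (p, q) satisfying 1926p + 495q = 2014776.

19

gcd(1926, 495):
  1926 = 3×495 + 441
  495 = 1×441 + 54
  441 = 8×54 + 9
  54 = 6×9
so gcd(1926, 495) = 9.
Back-substitute for Bézout coefficients:
  9 = 441 - 8×54
  ... = 1926×(9) + 495×(-35)
Scale by 223864: one solution is (2014776, -7835240). Reduce p mod 55: (16, 4008).
General: p = 16 + 55t, q = 4008 - 214t.
p ≥ 0 ⇒ t ≥ 0; q ≥ 0 ⇒ t ≤ 18. So t ∈ [0, 18]: 19 solutions.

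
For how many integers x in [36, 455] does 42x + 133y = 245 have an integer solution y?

gcd(133, 42) = 7.
By Bézout, 42*(-3) + 133*(1) = 7.
Particular solution: (9, -1).
General solution: x = 9 + 19t, y = -1 - 6t for integer t.
36 ≤ 9 + 19t ≤ 455 gives t ∈ [2, 23], which is 22 values.

22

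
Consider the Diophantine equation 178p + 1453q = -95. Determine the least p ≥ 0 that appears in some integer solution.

1379

gcd(1453, 178) = 1.
1 divides -95, so solutions exist.
By Bézout, 178×(-351) + 1453×(43) = 1.
Scale by -95/1 = -95: (p₀, q₀) = (33345, -4085).
General solution: p = 33345 + 1453t, q = -4085 - 178t for integer t.
p ≥ 0: smallest is 33345 mod 1453 = 1379 (at t = -22), with q = -169.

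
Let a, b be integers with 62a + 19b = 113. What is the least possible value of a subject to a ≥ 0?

15

gcd(62, 19):
  62 = 3×19 + 5
  19 = 3×5 + 4
  5 = 1×4 + 1
  4 = 4×1
so gcd(62, 19) = 1.
1 divides 113, so solutions exist.
Back-substitute for Bézout coefficients:
  1 = 5 - 1×4
  ... = 62×(4) + 19×(-13)
Scale by 113/1 = 113: (a₀, b₀) = (452, -1469).
General solution: a = 452 + 19t, b = -1469 - 62t for integer t.
a ≥ 0: smallest is 452 mod 19 = 15 (at t = -23), with b = -43.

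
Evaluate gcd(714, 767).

1

gcd(767, 714) = 1  (767 = 1×714 + 53, 714 = 13×53 + 25, 53 = 2×25 + 3, 25 = 8×3 + 1, 3 = 3×1).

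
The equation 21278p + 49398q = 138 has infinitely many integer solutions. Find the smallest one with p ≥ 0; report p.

19905

gcd(49398, 21278):
  49398 = 2×21278 + 6842
  21278 = 3×6842 + 752
  6842 = 9×752 + 74
  752 = 10×74 + 12
  74 = 6×12 + 2
  12 = 6×2
so gcd(49398, 21278) = 2.
2 divides 138, so solutions exist.
Back-substitute for Bézout coefficients:
  2 = 74 - 6×12
  ... = 21278×(-4007) + 49398×(1726)
Scale by 138/2 = 69: (p₀, q₀) = (-276483, 119094).
General solution: p = -276483 + 24699t, q = 119094 - 10639t for integer t.
p ≥ 0: smallest is -276483 mod 24699 = 19905 (at t = 12), with q = -8574.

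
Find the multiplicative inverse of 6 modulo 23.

gcd(23, 6) = 1.
By Bézout, 6*(4) + 23*(-1) = 1.
So 6*4 ≡ 1 (mod 23), and 4 mod 23 = 4.

4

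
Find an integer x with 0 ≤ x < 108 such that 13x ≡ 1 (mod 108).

gcd(108, 13) = 1  (108 = 8·13 + 4, 13 = 3·4 + 1, 4 = 4·1).
Back-substituting, 13·(25) + 108·(-3) = 1.
So 13·25 ≡ 1 (mod 108), and 25 mod 108 = 25.

25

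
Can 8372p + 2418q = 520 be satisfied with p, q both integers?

gcd(8372, 2418) = 26  (8372 = 3·2418 + 1118, 2418 = 2·1118 + 182, 1118 = 6·182 + 26, 182 = 7·26).
26 divides 520, so integer solutions exist.

yes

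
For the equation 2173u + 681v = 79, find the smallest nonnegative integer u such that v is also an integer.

gcd(2173, 681):
  2173 = 3*681 + 130
  681 = 5*130 + 31
  130 = 4*31 + 6
  31 = 5*6 + 1
  6 = 6*1
so gcd(2173, 681) = 1.
1 divides 79, so solutions exist.
Back-substitute for Bézout coefficients:
  1 = 31 - 5*6
  ... = 2173*(-110) + 681*(351)
Scale by 79/1 = 79: (u₀, v₀) = (-8690, 27729).
General solution: u = -8690 + 681t, v = 27729 - 2173t for integer t.
u ≥ 0: smallest is -8690 mod 681 = 163 (at t = 13), with v = -520.

163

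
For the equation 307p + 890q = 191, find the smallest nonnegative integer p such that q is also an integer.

363

gcd(890, 307):
  890 = 2*307 + 276
  307 = 1*276 + 31
  276 = 8*31 + 28
  31 = 1*28 + 3
  28 = 9*3 + 1
  3 = 3*1
so gcd(890, 307) = 1.
1 divides 191, so solutions exist.
Back-substitute for Bézout coefficients:
  1 = 28 - 9*3
  ... = 307*(-287) + 890*(99)
Scale by 191/1 = 191: (p₀, q₀) = (-54817, 18909).
General solution: p = -54817 + 890t, q = 18909 - 307t for integer t.
p ≥ 0: smallest is -54817 mod 890 = 363 (at t = 62), with q = -125.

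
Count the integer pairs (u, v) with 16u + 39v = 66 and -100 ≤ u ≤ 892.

gcd(39, 16) = 1  (39 = 2·16 + 7, 16 = 2·7 + 2, 7 = 3·2 + 1, 2 = 2·1).
Back-substituting, 16·(-17) + 39·(7) = 1.
Scale by 66: particular solution (-1122, 462); reduce u mod 39: (9, -2).
General solution: u = 9 + 39t, v = -2 - 16t for integer t.
-100 ≤ 9 + 39t ≤ 892 gives t ∈ [-2, 22], which is 25 values.

25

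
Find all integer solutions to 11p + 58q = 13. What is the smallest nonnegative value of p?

gcd(58, 11):
  58 = 5*11 + 3
  11 = 3*3 + 2
  3 = 1*2 + 1
  2 = 2*1
so gcd(58, 11) = 1.
1 divides 13, so solutions exist.
Back-substitute for Bézout coefficients:
  1 = 3 - 1*2
  ... = 11*(-21) + 58*(4)
Scale by 13/1 = 13: (p₀, q₀) = (-273, 52).
General solution: p = -273 + 58t, q = 52 - 11t for integer t.
p ≥ 0: smallest is -273 mod 58 = 17 (at t = 5), with q = -3.

17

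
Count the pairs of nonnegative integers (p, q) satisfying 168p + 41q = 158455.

gcd(168, 41):
  168 = 4×41 + 4
  41 = 10×4 + 1
  4 = 4×1
so gcd(168, 41) = 1.
Back-substitute for Bézout coefficients:
  1 = 41 - 10×4
  ... = 168×(-10) + 41×(41)
Scale by 158455: one solution is (-1584550, 6496655). Reduce p mod 41: (18, 3791).
General: p = 18 + 41t, q = 3791 - 168t.
p ≥ 0 ⇒ t ≥ 0; q ≥ 0 ⇒ t ≤ 22. So t ∈ [0, 22]: 23 solutions.

23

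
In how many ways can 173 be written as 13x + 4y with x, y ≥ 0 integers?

gcd(13, 4):
  13 = 3·4 + 1
  4 = 4·1
so gcd(13, 4) = 1.
Back-substitute for Bézout coefficients:
  1 = 13 - 3·4
  ... = 13·(1) + 4·(-3)
Scale by 173: one solution is (173, -519). Reduce x mod 4: (1, 40).
General: x = 1 + 4t, y = 40 - 13t.
x ≥ 0 ⇒ t ≥ 0; y ≥ 0 ⇒ t ≤ 3. So t ∈ [0, 3]: 4 solutions.

4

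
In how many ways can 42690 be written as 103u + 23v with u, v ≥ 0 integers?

18

gcd(103, 23) = 1.
By Bézout, 103*(-2) + 23*(9) = 1.
One solution: (19, 1771).
General: u = 19 + 23t, v = 1771 - 103t.
u ≥ 0 ⇒ t ≥ 0; v ≥ 0 ⇒ t ≤ 17. So t ∈ [0, 17]: 18 solutions.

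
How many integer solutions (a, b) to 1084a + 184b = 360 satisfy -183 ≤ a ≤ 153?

7

gcd(1084, 184):
  1084 = 5×184 + 164
  184 = 1×164 + 20
  164 = 8×20 + 4
  20 = 5×4
so gcd(1084, 184) = 4.
Back-substitute for Bézout coefficients:
  4 = 164 - 8×20
  ... = 1084×(9) + 184×(-53)
Scale by 90: particular solution (810, -4770); reduce a mod 46: (28, -163).
General solution: a = 28 + 46t, b = -163 - 271t for integer t.
-183 ≤ 28 + 46t ≤ 153 gives t ∈ [-4, 2], which is 7 values.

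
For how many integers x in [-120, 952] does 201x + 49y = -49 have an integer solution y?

22

gcd(201, 49) = 1  (201 = 4*49 + 5, 49 = 9*5 + 4, 5 = 1*4 + 1, 4 = 4*1).
Back-substituting, 201*(10) + 49*(-41) = 1.
Scale by -49: particular solution (-490, 2009); reduce x mod 49: (0, -1).
General solution: x = 0 + 49t, y = -1 - 201t for integer t.
-120 ≤ 0 + 49t ≤ 952 gives t ∈ [-2, 19], which is 22 values.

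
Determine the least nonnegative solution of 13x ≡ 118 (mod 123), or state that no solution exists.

gcd(123, 13) = 1  (123 = 9×13 + 6, 13 = 2×6 + 1, 6 = 6×1).
1 divides 118, so solutions exist.
Back-substituting, 13×(19) + 123×(-2) = 1.
So 13×(19) ≡ 1 (mod 123); multiply by 118: x ≡ 2242 (mod 123).
Smallest nonnegative: x = 2242 mod 123 = 28.

28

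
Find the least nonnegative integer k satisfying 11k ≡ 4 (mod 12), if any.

8

gcd(12, 11):
  12 = 1·11 + 1
  11 = 11·1
so gcd(12, 11) = 1.
1 divides 4, so solutions exist.
Back-substitute for Bézout coefficients:
  1 = 12 - 1·11
  ... = 11·(-1) + 12·(1)
So 11·(-1) ≡ 1 (mod 12); multiply by 4: k ≡ -4 (mod 12).
Smallest nonnegative: k = -4 mod 12 = 8.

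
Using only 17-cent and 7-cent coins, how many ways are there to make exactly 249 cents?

2

Need nonnegative integers with 17j + 7k = 249.
gcd(17, 7) = 1, and 17·(-2) + 7·(5) = 1.
So (j₀, k₀) = (-498, 1245); general j = -498 + 7t, k = 1245 - 17t.
j ≥ 0 ⇒ t ≥ 72; k ≥ 0 ⇒ t ≤ 73. That's 2 values of t.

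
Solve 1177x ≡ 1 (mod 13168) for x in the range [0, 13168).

7865

gcd(13168, 1177) = 1  (13168 = 11*1177 + 221, 1177 = 5*221 + 72, 221 = 3*72 + 5, 72 = 14*5 + 2, 5 = 2*2 + 1, 2 = 2*1).
Back-substituting, 1177*(-5303) + 13168*(474) = 1.
So 1177*-5303 ≡ 1 (mod 13168), and -5303 mod 13168 = 7865.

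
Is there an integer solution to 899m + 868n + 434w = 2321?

no

gcd(899, 868) = 31  (899 = 1·868 + 31, 868 = 28·31).
gcd(31, 434) = 31.
31 does not divide 2321 (remainder 27), so no integer solutions.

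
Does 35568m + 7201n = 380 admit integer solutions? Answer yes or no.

gcd(35568, 7201) = 19.
19 divides 380, so integer solutions exist.

yes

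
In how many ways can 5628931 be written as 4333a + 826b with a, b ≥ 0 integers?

gcd(4333, 826):
  4333 = 5·826 + 203
  826 = 4·203 + 14
  203 = 14·14 + 7
  14 = 2·7
so gcd(4333, 826) = 7.
Back-substitute for Bézout coefficients:
  7 = 203 - 14·14
  ... = 4333·(57) + 826·(-299)
Scale by 804133: one solution is (45835581, -240435767). Reduce a mod 118: (15, 6736).
General: a = 15 + 118t, b = 6736 - 619t.
a ≥ 0 ⇒ t ≥ 0; b ≥ 0 ⇒ t ≤ 10. So t ∈ [0, 10]: 11 solutions.

11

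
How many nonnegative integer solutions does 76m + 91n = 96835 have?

gcd(91, 76) = 1.
By Bézout, 76*(6) + 91*(-5) = 1.
One solution: (66, 1009).
General: m = 66 + 91t, n = 1009 - 76t.
m ≥ 0 ⇒ t ≥ 0; n ≥ 0 ⇒ t ≤ 13. So t ∈ [0, 13]: 14 solutions.

14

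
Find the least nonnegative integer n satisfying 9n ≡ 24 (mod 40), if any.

gcd(40, 9) = 1  (40 = 4*9 + 4, 9 = 2*4 + 1, 4 = 4*1).
1 divides 24, so solutions exist.
Back-substituting, 9*(9) + 40*(-2) = 1.
So 9*(9) ≡ 1 (mod 40); multiply by 24: n ≡ 216 (mod 40).
Smallest nonnegative: n = 216 mod 40 = 16.

16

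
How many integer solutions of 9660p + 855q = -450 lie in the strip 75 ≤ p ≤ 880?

gcd(9660, 855):
  9660 = 11×855 + 255
  855 = 3×255 + 90
  255 = 2×90 + 75
  90 = 1×75 + 15
  75 = 5×15
so gcd(9660, 855) = 15.
Back-substitute for Bézout coefficients:
  15 = 90 - 1×75
  ... = 9660×(-10) + 855×(113)
Scale by -30: particular solution (300, -3390); reduce p mod 57: (15, -170).
General solution: p = 15 + 57t, q = -170 - 644t for integer t.
75 ≤ 15 + 57t ≤ 880 gives t ∈ [2, 15], which is 14 values.

14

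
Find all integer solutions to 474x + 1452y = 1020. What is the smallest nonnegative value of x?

140

gcd(1452, 474) = 6.
6 divides 1020, so solutions exist.
By Bézout, 474×(-49) + 1452×(16) = 6.
Scale by 1020/6 = 170: (x₀, y₀) = (-8330, 2720).
General solution: x = -8330 + 242t, y = 2720 - 79t for integer t.
x ≥ 0: smallest is -8330 mod 242 = 140 (at t = 35), with y = -45.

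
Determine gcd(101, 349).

1

gcd(349, 101):
  349 = 3*101 + 46
  101 = 2*46 + 9
  46 = 5*9 + 1
  9 = 9*1
so gcd(349, 101) = 1.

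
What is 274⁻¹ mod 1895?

989

gcd(1895, 274) = 1  (1895 = 6·274 + 251, 274 = 1·251 + 23, 251 = 10·23 + 21, 23 = 1·21 + 2, 21 = 10·2 + 1, 2 = 2·1).
Back-substituting, 274·(-906) + 1895·(131) = 1.
So 274·-906 ≡ 1 (mod 1895), and -906 mod 1895 = 989.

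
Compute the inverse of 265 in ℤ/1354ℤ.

gcd(1354, 265) = 1  (1354 = 5×265 + 29, 265 = 9×29 + 4, 29 = 7×4 + 1, 4 = 4×1).
Back-substituting, 265×(-327) + 1354×(64) = 1.
So 265×-327 ≡ 1 (mod 1354), and -327 mod 1354 = 1027.

1027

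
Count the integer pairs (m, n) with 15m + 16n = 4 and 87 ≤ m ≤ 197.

gcd(16, 15) = 1.
By Bézout, 15·(-1) + 16·(1) = 1.
Particular solution: (12, -11).
General solution: m = 12 + 16t, n = -11 - 15t for integer t.
87 ≤ 12 + 16t ≤ 197 gives t ∈ [5, 11], which is 7 values.

7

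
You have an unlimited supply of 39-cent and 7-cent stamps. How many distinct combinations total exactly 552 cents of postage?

Need nonnegative integers with 39j + 7k = 552.
gcd(39, 7) = 1, and 39·(2) + 7·(-11) = 1.
So (j₀, k₀) = (1104, -6072); general j = 1104 + 7t, k = -6072 - 39t.
j ≥ 0 ⇒ t ≥ -157; k ≥ 0 ⇒ t ≤ -156. That's 2 values of t.

2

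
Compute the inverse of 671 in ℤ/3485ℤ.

gcd(3485, 671) = 1.
By Bézout, 671·(831) + 3485·(-160) = 1.
So 671·831 ≡ 1 (mod 3485), and 831 mod 3485 = 831.

831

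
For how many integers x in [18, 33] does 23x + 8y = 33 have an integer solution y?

gcd(23, 8):
  23 = 2×8 + 7
  8 = 1×7 + 1
  7 = 7×1
so gcd(23, 8) = 1.
Back-substitute for Bézout coefficients:
  1 = 8 - 1×7
  ... = 23×(-1) + 8×(3)
Scale by 33: particular solution (-33, 99); reduce x mod 8: (7, -16).
General solution: x = 7 + 8t, y = -16 - 23t for integer t.
18 ≤ 7 + 8t ≤ 33 gives t ∈ [2, 3], which is 2 values.

2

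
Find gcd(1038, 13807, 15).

1

gcd(13807, 1038) = 1  (13807 = 13·1038 + 313, 1038 = 3·313 + 99, 313 = 3·99 + 16, 99 = 6·16 + 3, 16 = 5·3 + 1, 3 = 3·1).
gcd(1, 15) = 1.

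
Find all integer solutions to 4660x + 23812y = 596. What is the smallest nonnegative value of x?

gcd(23812, 4660) = 4  (23812 = 5×4660 + 512, 4660 = 9×512 + 52, 512 = 9×52 + 44, 52 = 1×44 + 8, 44 = 5×8 + 4, 8 = 2×4).
4 divides 596, so solutions exist.
Back-substituting, 4660×(-2744) + 23812×(537) = 4.
Scale by 596/4 = 149: (x₀, y₀) = (-408856, 80013).
General solution: x = -408856 + 5953t, y = 80013 - 1165t for integer t.
x ≥ 0: smallest is -408856 mod 5953 = 1901 (at t = 69), with y = -372.

1901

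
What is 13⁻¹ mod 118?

gcd(118, 13) = 1.
By Bézout, 13×(-9) + 118×(1) = 1.
So 13×-9 ≡ 1 (mod 118), and -9 mod 118 = 109.

109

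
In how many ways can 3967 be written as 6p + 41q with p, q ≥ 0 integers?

gcd(41, 6) = 1  (41 = 6·6 + 5, 6 = 1·5 + 1, 5 = 5·1).
Back-substituting, 6·(7) + 41·(-1) = 1.
Scale by 3967: one solution is (27769, -3967). Reduce p mod 41: (12, 95).
General: p = 12 + 41t, q = 95 - 6t.
p ≥ 0 ⇒ t ≥ 0; q ≥ 0 ⇒ t ≤ 15. So t ∈ [0, 15]: 16 solutions.

16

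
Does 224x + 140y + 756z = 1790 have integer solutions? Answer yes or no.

gcd(224, 140) = 28  (224 = 1×140 + 84, 140 = 1×84 + 56, 84 = 1×56 + 28, 56 = 2×28).
gcd(28, 756) = 28.
28 does not divide 1790 (remainder 26), so no integer solutions.

no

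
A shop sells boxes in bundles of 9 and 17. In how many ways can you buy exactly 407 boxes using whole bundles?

2

Need nonnegative integers with 9j + 17k = 407.
gcd(9, 17) = 1, and 9·(2) + 17·(-1) = 1.
So (j₀, k₀) = (814, -407); general j = 814 + 17t, k = -407 - 9t.
j ≥ 0 ⇒ t ≥ -47; k ≥ 0 ⇒ t ≤ -46. That's 2 values of t.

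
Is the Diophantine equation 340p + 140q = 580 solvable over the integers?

yes

gcd(340, 140):
  340 = 2*140 + 60
  140 = 2*60 + 20
  60 = 3*20
so gcd(340, 140) = 20.
20 divides 580, so integer solutions exist.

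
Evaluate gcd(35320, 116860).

20

gcd(116860, 35320) = 20  (116860 = 3×35320 + 10900, 35320 = 3×10900 + 2620, 10900 = 4×2620 + 420, 2620 = 6×420 + 100, 420 = 4×100 + 20, 100 = 5×20).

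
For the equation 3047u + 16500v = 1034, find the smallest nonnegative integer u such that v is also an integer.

22

gcd(16500, 3047):
  16500 = 5·3047 + 1265
  3047 = 2·1265 + 517
  1265 = 2·517 + 231
  517 = 2·231 + 55
  231 = 4·55 + 11
  55 = 5·11
so gcd(16500, 3047) = 11.
11 divides 1034, so solutions exist.
Back-substitute for Bézout coefficients:
  11 = 231 - 4·55
  ... = 3047·(-287) + 16500·(53)
Scale by 1034/11 = 94: (u₀, v₀) = (-26978, 4982).
General solution: u = -26978 + 1500t, v = 4982 - 277t for integer t.
u ≥ 0: smallest is -26978 mod 1500 = 22 (at t = 18), with v = -4.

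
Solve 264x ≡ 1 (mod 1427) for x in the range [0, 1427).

gcd(1427, 264):
  1427 = 5·264 + 107
  264 = 2·107 + 50
  107 = 2·50 + 7
  50 = 7·7 + 1
  7 = 7·1
so gcd(1427, 264) = 1.
Back-substitute for Bézout coefficients:
  1 = 50 - 7·7
  ... = 264·(200) + 1427·(-37)
So 264·200 ≡ 1 (mod 1427), and 200 mod 1427 = 200.

200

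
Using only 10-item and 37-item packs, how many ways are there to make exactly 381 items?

1

Need nonnegative integers with 10j + 37k = 381.
gcd(10, 37) = 1, and 10·(-11) + 37·(3) = 1.
So (j₀, k₀) = (-4191, 1143); general j = -4191 + 37t, k = 1143 - 10t.
j ≥ 0 ⇒ t ≥ 114; k ≥ 0 ⇒ t ≤ 114. That's 1 value of t.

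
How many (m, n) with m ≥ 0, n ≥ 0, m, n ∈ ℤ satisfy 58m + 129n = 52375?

7

gcd(129, 58):
  129 = 2*58 + 13
  58 = 4*13 + 6
  13 = 2*6 + 1
  6 = 6*1
so gcd(129, 58) = 1.
Back-substitute for Bézout coefficients:
  1 = 13 - 2*6
  ... = 58*(-20) + 129*(9)
Scale by 52375: one solution is (-1047500, 471375). Reduce m mod 129: (109, 357).
General: m = 109 + 129t, n = 357 - 58t.
m ≥ 0 ⇒ t ≥ 0; n ≥ 0 ⇒ t ≤ 6. So t ∈ [0, 6]: 7 solutions.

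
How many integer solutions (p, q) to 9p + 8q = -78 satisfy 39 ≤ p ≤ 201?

20

gcd(9, 8) = 1.
By Bézout, 9×(1) + 8×(-1) = 1.
Particular solution: (2, -12).
General solution: p = 2 + 8t, q = -12 - 9t for integer t.
39 ≤ 2 + 8t ≤ 201 gives t ∈ [5, 24], which is 20 values.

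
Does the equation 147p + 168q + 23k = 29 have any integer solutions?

yes

gcd(168, 147) = 21.
gcd(21, 23) = 1.
1 divides 29, so integer solutions exist.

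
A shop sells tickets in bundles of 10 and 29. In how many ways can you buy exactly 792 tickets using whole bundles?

Need nonnegative integers with 10j + 29k = 792.
gcd(10, 29) = 1, and 10·(3) + 29·(-1) = 1.
So (j₀, k₀) = (2376, -792); general j = 2376 + 29t, k = -792 - 10t.
j ≥ 0 ⇒ t ≥ -81; k ≥ 0 ⇒ t ≤ -80. That's 2 values of t.

2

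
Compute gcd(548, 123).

gcd(548, 123) = 1  (548 = 4·123 + 56, 123 = 2·56 + 11, 56 = 5·11 + 1, 11 = 11·1).

1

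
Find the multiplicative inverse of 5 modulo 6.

gcd(6, 5):
  6 = 1×5 + 1
  5 = 5×1
so gcd(6, 5) = 1.
Back-substitute for Bézout coefficients:
  1 = 6 - 1×5
  ... = 5×(-1) + 6×(1)
So 5×-1 ≡ 1 (mod 6), and -1 mod 6 = 5.

5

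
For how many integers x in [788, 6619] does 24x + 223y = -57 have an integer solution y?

gcd(223, 24) = 1  (223 = 9×24 + 7, 24 = 3×7 + 3, 7 = 2×3 + 1, 3 = 3×1).
Back-substituting, 24×(-65) + 223×(7) = 1.
Scale by -57: particular solution (3705, -399); reduce x mod 223: (137, -15).
General solution: x = 137 + 223t, y = -15 - 24t for integer t.
788 ≤ 137 + 223t ≤ 6619 gives t ∈ [3, 29], which is 27 values.

27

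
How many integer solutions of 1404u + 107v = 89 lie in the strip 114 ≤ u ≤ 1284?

gcd(1404, 107):
  1404 = 13*107 + 13
  107 = 8*13 + 3
  13 = 4*3 + 1
  3 = 3*1
so gcd(1404, 107) = 1.
Back-substitute for Bézout coefficients:
  1 = 13 - 4*3
  ... = 1404*(33) + 107*(-433)
Scale by 89: particular solution (2937, -38537); reduce u mod 107: (48, -629).
General solution: u = 48 + 107t, v = -629 - 1404t for integer t.
114 ≤ 48 + 107t ≤ 1284 gives t ∈ [1, 11], which is 11 values.

11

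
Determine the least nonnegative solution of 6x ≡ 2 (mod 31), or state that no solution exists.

21

gcd(31, 6) = 1  (31 = 5·6 + 1, 6 = 6·1).
1 divides 2, so solutions exist.
Back-substituting, 6·(-5) + 31·(1) = 1.
So 6·(-5) ≡ 1 (mod 31); multiply by 2: x ≡ -10 (mod 31).
Smallest nonnegative: x = -10 mod 31 = 21.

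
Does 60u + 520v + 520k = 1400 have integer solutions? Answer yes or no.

yes

gcd(520, 60) = 20  (520 = 8*60 + 40, 60 = 1*40 + 20, 40 = 2*20).
gcd(20, 520) = 20.
20 divides 1400, so integer solutions exist.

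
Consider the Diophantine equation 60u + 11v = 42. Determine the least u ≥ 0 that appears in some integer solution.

gcd(60, 11) = 1.
1 divides 42, so solutions exist.
By Bézout, 60*(-2) + 11*(11) = 1.
Scale by 42/1 = 42: (u₀, v₀) = (-84, 462).
General solution: u = -84 + 11t, v = 462 - 60t for integer t.
u ≥ 0: smallest is -84 mod 11 = 4 (at t = 8), with v = -18.

4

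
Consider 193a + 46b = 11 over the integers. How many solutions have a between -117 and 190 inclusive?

gcd(193, 46):
  193 = 4·46 + 9
  46 = 5·9 + 1
  9 = 9·1
so gcd(193, 46) = 1.
Back-substitute for Bézout coefficients:
  1 = 46 - 5·9
  ... = 193·(-5) + 46·(21)
Scale by 11: particular solution (-55, 231); reduce a mod 46: (37, -155).
General solution: a = 37 + 46t, b = -155 - 193t for integer t.
-117 ≤ 37 + 46t ≤ 190 gives t ∈ [-3, 3], which is 7 values.

7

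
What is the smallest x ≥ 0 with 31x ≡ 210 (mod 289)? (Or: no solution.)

100

gcd(289, 31):
  289 = 9×31 + 10
  31 = 3×10 + 1
  10 = 10×1
so gcd(289, 31) = 1.
1 divides 210, so solutions exist.
Back-substitute for Bézout coefficients:
  1 = 31 - 3×10
  ... = 31×(28) + 289×(-3)
So 31×(28) ≡ 1 (mod 289); multiply by 210: x ≡ 5880 (mod 289).
Smallest nonnegative: x = 5880 mod 289 = 100.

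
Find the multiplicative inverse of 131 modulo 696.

611

gcd(696, 131) = 1.
By Bézout, 131*(-85) + 696*(16) = 1.
So 131*-85 ≡ 1 (mod 696), and -85 mod 696 = 611.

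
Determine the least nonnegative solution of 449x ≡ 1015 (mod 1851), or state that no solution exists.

431

gcd(1851, 449) = 1.
1 divides 1015, so solutions exist.
By Bézout, 449*(-202) + 1851*(49) = 1.
So 449*(-202) ≡ 1 (mod 1851); multiply by 1015: x ≡ -205030 (mod 1851).
Smallest nonnegative: x = -205030 mod 1851 = 431.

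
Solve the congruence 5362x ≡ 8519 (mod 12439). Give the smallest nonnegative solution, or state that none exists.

gcd(12439, 5362) = 7  (12439 = 2×5362 + 1715, 5362 = 3×1715 + 217, 1715 = 7×217 + 196, 217 = 1×196 + 21, 196 = 9×21 + 7, 21 = 3×7).
7 divides 8519, so solutions exist.
Back-substituting, 5362×(-573) + 12439×(247) = 7.
So 5362×(-573) ≡ 7 (mod 12439); multiply by 1217: x ≡ -697341 (mod 1777).
Smallest nonnegative: x = -697341 mod 1777 = 1020.

1020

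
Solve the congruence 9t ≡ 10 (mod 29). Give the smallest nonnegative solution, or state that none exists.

14

gcd(29, 9):
  29 = 3·9 + 2
  9 = 4·2 + 1
  2 = 2·1
so gcd(29, 9) = 1.
1 divides 10, so solutions exist.
Back-substitute for Bézout coefficients:
  1 = 9 - 4·2
  ... = 9·(13) + 29·(-4)
So 9·(13) ≡ 1 (mod 29); multiply by 10: t ≡ 130 (mod 29).
Smallest nonnegative: t = 130 mod 29 = 14.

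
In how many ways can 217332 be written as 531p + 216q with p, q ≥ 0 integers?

17

gcd(531, 216) = 9  (531 = 2·216 + 99, 216 = 2·99 + 18, 99 = 5·18 + 9, 18 = 2·9).
Back-substituting, 531·(11) + 216·(-27) = 9.
Scale by 24148: one solution is (265628, -651996). Reduce p mod 24: (20, 957).
General: p = 20 + 24t, q = 957 - 59t.
p ≥ 0 ⇒ t ≥ 0; q ≥ 0 ⇒ t ≤ 16. So t ∈ [0, 16]: 17 solutions.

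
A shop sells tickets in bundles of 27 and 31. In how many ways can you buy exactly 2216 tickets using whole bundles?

Need nonnegative integers with 27j + 31k = 2216.
gcd(27, 31) = 1, and 27·(-8) + 31·(7) = 1.
So (j₀, k₀) = (-17728, 15512); general j = -17728 + 31t, k = 15512 - 27t.
j ≥ 0 ⇒ t ≥ 572; k ≥ 0 ⇒ t ≤ 574. That's 3 values of t.

3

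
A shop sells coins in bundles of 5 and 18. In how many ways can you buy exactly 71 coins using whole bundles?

Need nonnegative integers with 5j + 18k = 71.
gcd(5, 18) = 1, and 5·(-7) + 18·(2) = 1.
So (j₀, k₀) = (-497, 142); general j = -497 + 18t, k = 142 - 5t.
j ≥ 0 ⇒ t ≥ 28; k ≥ 0 ⇒ t ≤ 28. That's 1 value of t.

1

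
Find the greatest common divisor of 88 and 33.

gcd(88, 33) = 11  (88 = 2×33 + 22, 33 = 1×22 + 11, 22 = 2×11).

11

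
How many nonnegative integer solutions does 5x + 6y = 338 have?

gcd(6, 5) = 1.
By Bézout, 5×(-1) + 6×(1) = 1.
One solution: (4, 53).
General: x = 4 + 6t, y = 53 - 5t.
x ≥ 0 ⇒ t ≥ 0; y ≥ 0 ⇒ t ≤ 10. So t ∈ [0, 10]: 11 solutions.

11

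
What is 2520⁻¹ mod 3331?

gcd(3331, 2520) = 1  (3331 = 1*2520 + 811, 2520 = 3*811 + 87, 811 = 9*87 + 28, 87 = 3*28 + 3, 28 = 9*3 + 1, 3 = 3*1).
Back-substituting, 2520*(-1072) + 3331*(811) = 1.
So 2520*-1072 ≡ 1 (mod 3331), and -1072 mod 3331 = 2259.

2259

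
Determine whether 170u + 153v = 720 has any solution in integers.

gcd(170, 153):
  170 = 1*153 + 17
  153 = 9*17
so gcd(170, 153) = 17.
17 does not divide 720 (remainder 6), so no integer solutions.

no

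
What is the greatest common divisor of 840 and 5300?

gcd(5300, 840):
  5300 = 6·840 + 260
  840 = 3·260 + 60
  260 = 4·60 + 20
  60 = 3·20
so gcd(5300, 840) = 20.

20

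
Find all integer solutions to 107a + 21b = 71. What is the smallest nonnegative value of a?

gcd(107, 21) = 1.
1 divides 71, so solutions exist.
By Bézout, 107*(-10) + 21*(51) = 1.
Scale by 71/1 = 71: (a₀, b₀) = (-710, 3621).
General solution: a = -710 + 21t, b = 3621 - 107t for integer t.
a ≥ 0: smallest is -710 mod 21 = 4 (at t = 34), with b = -17.

4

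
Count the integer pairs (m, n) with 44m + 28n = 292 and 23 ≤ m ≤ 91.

10

gcd(44, 28) = 4  (44 = 1×28 + 16, 28 = 1×16 + 12, 16 = 1×12 + 4, 12 = 3×4).
Back-substituting, 44×(2) + 28×(-3) = 4.
Scale by 73: particular solution (146, -219); reduce m mod 7: (6, 1).
General solution: m = 6 + 7t, n = 1 - 11t for integer t.
23 ≤ 6 + 7t ≤ 91 gives t ∈ [3, 12], which is 10 values.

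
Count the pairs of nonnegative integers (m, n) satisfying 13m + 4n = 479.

9

gcd(13, 4) = 1  (13 = 3·4 + 1, 4 = 4·1).
Back-substituting, 13·(1) + 4·(-3) = 1.
Scale by 479: one solution is (479, -1437). Reduce m mod 4: (3, 110).
General: m = 3 + 4t, n = 110 - 13t.
m ≥ 0 ⇒ t ≥ 0; n ≥ 0 ⇒ t ≤ 8. So t ∈ [0, 8]: 9 solutions.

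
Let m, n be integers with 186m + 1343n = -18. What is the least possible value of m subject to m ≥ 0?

gcd(1343, 186):
  1343 = 7×186 + 41
  186 = 4×41 + 22
  41 = 1×22 + 19
  22 = 1×19 + 3
  19 = 6×3 + 1
  3 = 3×1
so gcd(1343, 186) = 1.
1 divides -18, so solutions exist.
Back-substitute for Bézout coefficients:
  1 = 19 - 6×3
  ... = 186×(-426) + 1343×(59)
Scale by -18/1 = -18: (m₀, n₀) = (7668, -1062).
General solution: m = 7668 + 1343t, n = -1062 - 186t for integer t.
m ≥ 0: smallest is 7668 mod 1343 = 953 (at t = -5), with n = -132.

953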